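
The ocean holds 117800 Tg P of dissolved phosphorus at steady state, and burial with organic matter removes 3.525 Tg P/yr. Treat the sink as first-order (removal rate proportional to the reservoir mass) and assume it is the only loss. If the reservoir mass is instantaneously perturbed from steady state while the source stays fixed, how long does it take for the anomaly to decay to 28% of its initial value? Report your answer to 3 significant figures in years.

42500 yr

For a linear reservoir the anomaly decays as exp(−t/τ) with τ = M/F = 117800/3.525 = 33420 yr.
exp(−t/τ) = 0.28 ⇒ t = −τ ln(0.28) = 33420 × 1.273 = 42540 yr.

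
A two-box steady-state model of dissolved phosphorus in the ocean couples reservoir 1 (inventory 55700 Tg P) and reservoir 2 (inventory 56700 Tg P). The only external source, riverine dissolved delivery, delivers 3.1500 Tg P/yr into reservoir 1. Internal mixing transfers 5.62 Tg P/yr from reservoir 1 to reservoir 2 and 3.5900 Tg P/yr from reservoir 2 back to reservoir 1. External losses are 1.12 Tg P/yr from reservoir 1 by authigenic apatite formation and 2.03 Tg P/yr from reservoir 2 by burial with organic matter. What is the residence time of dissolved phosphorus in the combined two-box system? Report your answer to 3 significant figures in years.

35700 yr

Residence time in the combined system uses the total inventory and the total *external* removal — internal exchanges between the two boxes cancel.
M_total = 55700 + 56700 = 112400 Tg P.
ΣF_external_out = 1.12 + 2.03 = 3.1500 Tg P/yr.
τ = M_total / ΣF_ext = 112400 / 3.1500 = 35680 yr.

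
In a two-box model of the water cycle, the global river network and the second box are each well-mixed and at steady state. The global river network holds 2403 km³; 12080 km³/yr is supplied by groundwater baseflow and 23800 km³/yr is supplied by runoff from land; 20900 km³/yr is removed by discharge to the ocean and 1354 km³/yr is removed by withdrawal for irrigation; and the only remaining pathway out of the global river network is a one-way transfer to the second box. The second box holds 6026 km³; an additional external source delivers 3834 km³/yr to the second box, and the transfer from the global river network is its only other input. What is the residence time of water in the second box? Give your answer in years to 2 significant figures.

Balance the global river network: ΣF_in = 12080 + 23800 = 35880 km³/yr.
Transfer to the second box = ΣF_in − (20900 + 1354) = 13626 km³/yr.
Total input to the second box = 13626 + 3834 = 17460 km³/yr; at steady state this equals its total output.
τ = M / F = 6026 / 17460 = 0.3451 yr.

0.35 yr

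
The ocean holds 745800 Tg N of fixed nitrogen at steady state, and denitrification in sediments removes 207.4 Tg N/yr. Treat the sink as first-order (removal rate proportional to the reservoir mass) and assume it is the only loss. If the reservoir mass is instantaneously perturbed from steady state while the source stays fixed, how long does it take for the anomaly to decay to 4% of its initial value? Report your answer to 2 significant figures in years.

12000 yr

For a linear reservoir the anomaly decays as exp(−t/τ) with τ = M/F = 745800/207.4 = 3596 yr.
exp(−t/τ) = 0.04 ⇒ t = −τ ln(0.04) = 3596 × 3.219 = 11570 yr.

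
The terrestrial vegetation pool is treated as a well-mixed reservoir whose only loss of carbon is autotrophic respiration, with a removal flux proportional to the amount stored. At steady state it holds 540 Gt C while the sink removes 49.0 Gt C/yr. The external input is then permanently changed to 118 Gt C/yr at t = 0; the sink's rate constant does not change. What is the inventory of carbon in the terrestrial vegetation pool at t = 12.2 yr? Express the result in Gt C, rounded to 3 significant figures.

Residence time τ = M₀/F₀ = 11.02 yr. The eventual steady state is M_∞ = M₀·(F₁/F₀) = 540 × 118/49.0 = 1300.4 Gt C.
The anomaly ΔM(t) = M(t) − M_∞ decays as ΔM₀·e^(−t/τ) with ΔM₀ = 540 − 1300.4 = −760.4 Gt C.
At t = 12.2 yr, e^(−t/τ) = e^(−1.107) = 0.3305, so ΔM = −251.3 Gt C and M = 1300.4 − 251.3 = 1049.1 Gt C.

1050 Gt C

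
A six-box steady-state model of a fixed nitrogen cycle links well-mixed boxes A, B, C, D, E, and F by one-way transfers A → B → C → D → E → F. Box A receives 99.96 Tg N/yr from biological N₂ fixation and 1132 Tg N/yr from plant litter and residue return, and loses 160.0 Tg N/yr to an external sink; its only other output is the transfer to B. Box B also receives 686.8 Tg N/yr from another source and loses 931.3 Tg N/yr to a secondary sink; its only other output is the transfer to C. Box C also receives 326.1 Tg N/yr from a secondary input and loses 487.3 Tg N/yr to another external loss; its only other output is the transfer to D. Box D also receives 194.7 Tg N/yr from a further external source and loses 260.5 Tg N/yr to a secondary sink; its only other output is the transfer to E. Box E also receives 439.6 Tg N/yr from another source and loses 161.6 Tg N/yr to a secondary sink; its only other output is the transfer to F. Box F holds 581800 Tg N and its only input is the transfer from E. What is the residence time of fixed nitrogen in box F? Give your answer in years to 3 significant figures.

662 yr

Box A: F(A→B) = (99.96 + 1132) − 160.0 = 1072.0 Tg N/yr.
Box B: F(B→C) = (1072.0 + 686.8) − 931.3 = 827.46 Tg N/yr.
Box C: F(C→D) = (827.46 + 326.1) − 487.3 = 666.26 Tg N/yr.
Box D: F(D→E) = (666.26 + 194.7) − 260.5 = 600.46 Tg N/yr.
Box E: F(E→F) = (600.46 + 439.6) − 161.6 = 878.46 Tg N/yr.
Box F throughput = its input = 878.46 Tg N/yr; τ = 581800 / 878.46 = 662.3 yr.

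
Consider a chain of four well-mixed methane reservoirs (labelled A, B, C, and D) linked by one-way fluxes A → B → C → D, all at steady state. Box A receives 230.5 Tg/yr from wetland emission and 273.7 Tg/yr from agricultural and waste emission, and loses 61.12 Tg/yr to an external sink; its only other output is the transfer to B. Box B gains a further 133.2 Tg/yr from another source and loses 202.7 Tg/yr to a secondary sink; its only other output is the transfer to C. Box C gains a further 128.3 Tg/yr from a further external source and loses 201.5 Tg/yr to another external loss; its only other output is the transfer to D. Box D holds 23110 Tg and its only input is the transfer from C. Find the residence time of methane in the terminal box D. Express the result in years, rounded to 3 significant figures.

76.9 yr

Box A: F(A→B) = (230.5 + 273.7) − 61.12 = 443.08 Tg/yr.
Box B: F(B→C) = (443.08 + 133.2) − 202.7 = 373.58 Tg/yr.
Box C: F(C→D) = (373.58 + 128.3) − 201.5 = 300.38 Tg/yr.
Box D throughput = its input = 300.38 Tg/yr; τ = 23110 / 300.38 = 76.94 yr.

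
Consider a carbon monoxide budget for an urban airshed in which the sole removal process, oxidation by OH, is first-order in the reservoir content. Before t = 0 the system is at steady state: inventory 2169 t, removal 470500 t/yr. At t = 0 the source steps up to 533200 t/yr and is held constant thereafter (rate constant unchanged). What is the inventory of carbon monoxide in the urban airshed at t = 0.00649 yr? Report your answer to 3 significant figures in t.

2390 t

τ = M₀/F₀ = 2169/470500 = 0.004610 yr; rate constant k = 1/τ.
New steady state M_∞ = F₁/k = F₁·τ = 533200 × 0.004610 = 2458.0 t.
M(t) = M_∞ + (M₀ − M_∞)·e^(−t/τ); t/τ = 0.00649/0.004610 = 1.408, so e^(−t/τ) = 0.2447.
M(t) = 2458.0 − 289.0 × 0.2447 = 2387.3 t.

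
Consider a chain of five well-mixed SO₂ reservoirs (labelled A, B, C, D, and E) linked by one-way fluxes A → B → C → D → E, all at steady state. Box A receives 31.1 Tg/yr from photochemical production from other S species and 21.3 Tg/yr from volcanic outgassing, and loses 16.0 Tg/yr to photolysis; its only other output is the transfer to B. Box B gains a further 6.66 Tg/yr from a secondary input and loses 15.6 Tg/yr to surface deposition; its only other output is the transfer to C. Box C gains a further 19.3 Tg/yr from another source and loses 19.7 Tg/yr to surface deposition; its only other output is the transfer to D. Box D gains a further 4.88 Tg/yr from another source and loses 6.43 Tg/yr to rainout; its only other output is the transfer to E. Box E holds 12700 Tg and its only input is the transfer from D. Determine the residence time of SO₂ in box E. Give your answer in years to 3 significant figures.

498 yr

Box A: F(A→B) = (31.1 + 21.3) − 16.0 = 36.400 Tg/yr.
Box B: F(B→C) = (36.400 + 6.66) − 15.6 = 27.460 Tg/yr.
Box C: F(C→D) = (27.460 + 19.3) − 19.7 = 27.060 Tg/yr.
Box D: F(D→E) = (27.060 + 4.88) − 6.43 = 25.510 Tg/yr.
Box E throughput = its input = 25.510 Tg/yr; τ = 12700 / 25.510 = 497.8 yr.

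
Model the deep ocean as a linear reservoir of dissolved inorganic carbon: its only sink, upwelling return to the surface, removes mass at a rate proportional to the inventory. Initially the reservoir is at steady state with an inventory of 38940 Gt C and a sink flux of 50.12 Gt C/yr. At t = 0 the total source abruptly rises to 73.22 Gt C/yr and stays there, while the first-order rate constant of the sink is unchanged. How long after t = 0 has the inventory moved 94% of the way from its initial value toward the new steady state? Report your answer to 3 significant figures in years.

τ = M₀/F₀ = 38940/50.12 = 776.9 yr.
The remaining gap fraction is e^(−t/τ); 94% covered ⇒ e^(−t/τ) = 0.0600.
t = −τ ln(0.0600) = 776.9 × 2.813 = 2186 yr.

2190 yr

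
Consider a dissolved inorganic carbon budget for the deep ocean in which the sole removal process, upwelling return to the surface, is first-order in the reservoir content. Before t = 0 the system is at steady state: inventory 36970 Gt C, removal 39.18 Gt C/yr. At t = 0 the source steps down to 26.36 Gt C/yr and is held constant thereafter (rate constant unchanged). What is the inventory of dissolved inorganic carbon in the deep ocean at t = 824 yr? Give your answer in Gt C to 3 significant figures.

29900 Gt C

Residence time τ = M₀/F₀ = 943.6 yr. The eventual steady state is M_∞ = M₀·(F₁/F₀) = 36970 × 26.36/39.18 = 24873 Gt C.
The anomaly ΔM(t) = M(t) − M_∞ decays as ΔM₀·e^(−t/τ) with ΔM₀ = 36970 − 24873 = 12100 Gt C.
At t = 824 yr, e^(−t/τ) = e^(−0.8733) = 0.4176, so ΔM = 5052 Gt C and M = 24873 + 5052 = 29925 Gt C.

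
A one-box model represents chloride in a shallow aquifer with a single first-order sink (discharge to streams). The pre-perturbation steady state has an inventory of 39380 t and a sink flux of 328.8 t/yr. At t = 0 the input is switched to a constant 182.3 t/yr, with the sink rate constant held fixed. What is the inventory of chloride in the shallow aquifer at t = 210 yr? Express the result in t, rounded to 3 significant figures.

τ = M₀/F₀ = 39380/328.8 = 119.8 yr; rate constant k = 1/τ.
New steady state M_∞ = F₁/k = F₁·τ = 182.3 × 119.8 = 21834 t.
M(t) = M_∞ + (M₀ − M_∞)·e^(−t/τ); t/τ = 210/119.8 = 1.753, so e^(−t/τ) = 0.1732.
M(t) = 21834 + 17550 × 0.1732 = 24873 t.

24900 t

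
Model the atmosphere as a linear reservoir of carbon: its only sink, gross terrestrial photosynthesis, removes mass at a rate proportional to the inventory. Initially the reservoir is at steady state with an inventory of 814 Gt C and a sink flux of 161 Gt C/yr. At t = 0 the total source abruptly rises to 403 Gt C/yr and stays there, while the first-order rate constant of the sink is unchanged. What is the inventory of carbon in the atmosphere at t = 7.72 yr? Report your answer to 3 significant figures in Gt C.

1770 Gt C

The sink rate constant is k = F₀/M₀ = 161/814 = 0.1978 yr⁻¹.
Solving dM/dt = F₁ − kM with M(0) = M₀ gives M(t) = F₁/k + (M₀ − F₁/k)·e^(−kt).
F₁/k = 403/0.1978 = 2037.5 Gt C; kt = 0.1978 × 7.72 = 1.527, e^(−kt) = 0.2172.
M(7.72) = 2037.5 + (814 − 2037.5) × 0.2172 = 2037.5 − 265.8 = 1771.8 Gt C.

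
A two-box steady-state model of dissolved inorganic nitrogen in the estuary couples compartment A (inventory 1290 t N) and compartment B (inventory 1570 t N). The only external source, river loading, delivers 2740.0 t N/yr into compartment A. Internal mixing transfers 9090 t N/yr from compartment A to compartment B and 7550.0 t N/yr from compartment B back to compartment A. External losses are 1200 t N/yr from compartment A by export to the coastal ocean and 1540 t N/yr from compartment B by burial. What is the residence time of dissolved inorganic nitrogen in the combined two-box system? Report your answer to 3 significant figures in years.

For the system as a whole, the A↔B exchange is internal and contributes nothing to the throughput; only the external sinks remove mass.
M_total = 1290 + 1570 = 2860.0 t N.
ΣF_external_out = 1200 + 1540 = 2740.0 t N/yr.
τ = M_total / ΣF_ext = 2860.0 / 2740.0 = 1.044 yr.

1.04 yr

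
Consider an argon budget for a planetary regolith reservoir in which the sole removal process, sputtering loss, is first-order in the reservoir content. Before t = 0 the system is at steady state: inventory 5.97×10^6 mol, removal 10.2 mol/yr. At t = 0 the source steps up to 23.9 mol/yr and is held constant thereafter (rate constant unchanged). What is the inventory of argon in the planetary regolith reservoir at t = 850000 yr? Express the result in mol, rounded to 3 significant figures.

The sink rate constant is k = F₀/M₀ = 10.2/5.97×10^6 = 1.709×10^-6 yr⁻¹.
Solving dM/dt = F₁ − kM with M(0) = M₀ gives M(t) = F₁/k + (M₀ − F₁/k)·e^(−kt).
F₁/k = 23.9/1.709×10^-6 = 1.3989×10^7 mol; kt = 1.709×10^-6 × 850000 = 1.452, e^(−kt) = 0.2340.
M(850000) = 1.3989×10^7 + (5.97×10^6 − 1.3989×10^7) × 0.2340 = 1.3989×10^7 − 1.877×10^6 = 1.2112×10^7 mol.

1.21×10^7 mol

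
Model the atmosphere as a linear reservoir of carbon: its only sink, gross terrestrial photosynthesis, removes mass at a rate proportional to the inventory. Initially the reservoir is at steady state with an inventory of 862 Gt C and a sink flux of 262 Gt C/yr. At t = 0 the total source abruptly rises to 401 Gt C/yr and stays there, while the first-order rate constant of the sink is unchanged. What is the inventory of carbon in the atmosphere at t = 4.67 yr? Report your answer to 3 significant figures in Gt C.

The sink rate constant is k = F₀/M₀ = 262/862 = 0.3039 yr⁻¹.
Solving dM/dt = F₁ − kM with M(0) = M₀ gives M(t) = F₁/k + (M₀ − F₁/k)·e^(−kt).
F₁/k = 401/0.3039 = 1319.3 Gt C; kt = 0.3039 × 4.67 = 1.419, e^(−kt) = 0.2419.
M(4.67) = 1319.3 + (862 − 1319.3) × 0.2419 = 1319.3 − 110.6 = 1208.7 Gt C.

1210 Gt C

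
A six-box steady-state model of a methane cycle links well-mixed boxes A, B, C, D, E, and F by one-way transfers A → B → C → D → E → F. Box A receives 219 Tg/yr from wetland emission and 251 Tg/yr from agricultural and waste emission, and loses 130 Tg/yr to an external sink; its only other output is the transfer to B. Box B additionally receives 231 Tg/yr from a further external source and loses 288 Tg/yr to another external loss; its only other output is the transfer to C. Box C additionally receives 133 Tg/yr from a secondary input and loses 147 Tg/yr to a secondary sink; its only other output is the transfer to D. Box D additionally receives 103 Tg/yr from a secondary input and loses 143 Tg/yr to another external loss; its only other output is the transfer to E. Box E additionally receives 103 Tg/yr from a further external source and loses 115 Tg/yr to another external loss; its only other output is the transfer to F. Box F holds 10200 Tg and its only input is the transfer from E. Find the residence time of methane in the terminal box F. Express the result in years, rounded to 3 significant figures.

47.0 yr

Box A: F(A→B) = (219 + 251) − 130 = 340.00 Tg/yr.
Box B: F(B→C) = (340.00 + 231) − 288 = 283.00 Tg/yr.
Box C: F(C→D) = (283.00 + 133) − 147 = 269.00 Tg/yr.
Box D: F(D→E) = (269.00 + 103) − 143 = 229.00 Tg/yr.
Box E: F(E→F) = (229.00 + 103) − 115 = 217.00 Tg/yr.
Box F throughput = its input = 217.00 Tg/yr; τ = 10200 / 217.00 = 47.00 yr.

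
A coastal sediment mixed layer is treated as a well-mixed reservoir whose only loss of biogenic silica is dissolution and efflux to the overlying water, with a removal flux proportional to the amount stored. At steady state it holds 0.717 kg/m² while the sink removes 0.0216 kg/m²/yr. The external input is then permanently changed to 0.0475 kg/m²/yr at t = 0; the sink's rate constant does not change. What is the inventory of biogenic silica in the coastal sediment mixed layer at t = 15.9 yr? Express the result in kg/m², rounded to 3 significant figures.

1.04 kg/m²

The sink rate constant is k = F₀/M₀ = 0.0216/0.717 = 0.03013 yr⁻¹.
Solving dM/dt = F₁ − kM with M(0) = M₀ gives M(t) = F₁/k + (M₀ − F₁/k)·e^(−kt).
F₁/k = 0.0475/0.03013 = 1.5767 kg/m²; kt = 0.03013 × 15.9 = 0.4790, e^(−kt) = 0.6194.
M(15.9) = 1.5767 + (0.717 − 1.5767) × 0.6194 = 1.5767 − 0.5325 = 1.0442 kg/m².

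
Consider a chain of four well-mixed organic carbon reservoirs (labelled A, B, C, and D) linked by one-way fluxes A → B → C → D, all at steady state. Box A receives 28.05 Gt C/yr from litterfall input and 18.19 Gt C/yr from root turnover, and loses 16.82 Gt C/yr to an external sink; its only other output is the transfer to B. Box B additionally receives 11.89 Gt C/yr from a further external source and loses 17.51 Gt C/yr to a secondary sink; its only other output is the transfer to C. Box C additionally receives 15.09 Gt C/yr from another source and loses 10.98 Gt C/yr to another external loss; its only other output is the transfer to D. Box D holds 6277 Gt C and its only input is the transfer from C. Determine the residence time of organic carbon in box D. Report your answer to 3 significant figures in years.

225 yr

Box A: F(A→B) = (28.05 + 18.19) − 16.82 = 29.420 Gt C/yr.
Box B: F(B→C) = (29.420 + 11.89) − 17.51 = 23.800 Gt C/yr.
Box C: F(C→D) = (23.800 + 15.09) − 10.98 = 27.910 Gt C/yr.
Box D throughput = its input = 27.910 Gt C/yr; τ = 6277 / 27.910 = 224.9 yr.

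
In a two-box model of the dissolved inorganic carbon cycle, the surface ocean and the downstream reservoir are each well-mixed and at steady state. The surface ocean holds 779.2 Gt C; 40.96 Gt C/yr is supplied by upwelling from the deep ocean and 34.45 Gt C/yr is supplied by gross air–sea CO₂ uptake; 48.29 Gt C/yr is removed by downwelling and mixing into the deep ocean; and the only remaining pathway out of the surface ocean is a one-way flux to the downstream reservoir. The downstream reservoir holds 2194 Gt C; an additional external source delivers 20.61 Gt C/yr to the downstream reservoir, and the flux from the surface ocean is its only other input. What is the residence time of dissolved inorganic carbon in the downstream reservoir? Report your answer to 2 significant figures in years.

Balance the surface ocean: ΣF_in = 40.96 + 34.45 = 75.410 Gt C/yr.
Flux to the downstream reservoir = ΣF_in − (48.29) = 27.120 Gt C/yr.
Total input to the downstream reservoir = 27.120 + 20.61 = 47.730 Gt C/yr; at steady state this equals its total output.
τ = M / F = 2194 / 47.730 = 45.97 yr.

46 yr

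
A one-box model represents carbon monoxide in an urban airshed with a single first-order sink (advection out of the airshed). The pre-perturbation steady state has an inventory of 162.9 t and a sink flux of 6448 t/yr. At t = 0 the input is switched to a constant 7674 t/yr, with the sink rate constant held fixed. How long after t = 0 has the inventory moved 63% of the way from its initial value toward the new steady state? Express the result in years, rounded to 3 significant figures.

0.0251 yr

τ = M₀/F₀ = 162.9/6448 = 0.02526 yr.
The remaining gap fraction is e^(−t/τ); 63% covered ⇒ e^(−t/τ) = 0.370.
t = −τ ln(0.370) = 0.02526 × 0.9943 = 0.02512 yr.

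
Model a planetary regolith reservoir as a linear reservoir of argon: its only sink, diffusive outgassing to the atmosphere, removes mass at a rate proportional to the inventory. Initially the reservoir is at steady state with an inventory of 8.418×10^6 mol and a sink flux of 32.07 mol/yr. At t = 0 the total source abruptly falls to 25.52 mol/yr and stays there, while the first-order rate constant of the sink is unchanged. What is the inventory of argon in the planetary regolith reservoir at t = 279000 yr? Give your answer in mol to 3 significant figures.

7.29×10^6 mol

The sink rate constant is k = F₀/M₀ = 32.07/8.418×10^6 = 3.810×10^-6 yr⁻¹.
Solving dM/dt = F₁ − kM with M(0) = M₀ gives M(t) = F₁/k + (M₀ − F₁/k)·e^(−kt).
F₁/k = 25.52/3.810×10^-6 = 6.6987×10^6 mol; kt = 3.810×10^-6 × 279000 = 1.063, e^(−kt) = 0.3455.
M(279000) = 6.6987×10^6 + (8.418×10^6 − 6.6987×10^6) × 0.3455 = 6.6987×10^6 + 593900 = 7.2926×10^6 mol.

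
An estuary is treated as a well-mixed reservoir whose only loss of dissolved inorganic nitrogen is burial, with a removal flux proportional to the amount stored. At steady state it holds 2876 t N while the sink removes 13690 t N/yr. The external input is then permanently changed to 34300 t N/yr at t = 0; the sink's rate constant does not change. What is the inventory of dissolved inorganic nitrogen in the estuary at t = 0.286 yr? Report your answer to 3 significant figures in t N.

τ = M₀/F₀ = 2876/13690 = 0.2101 yr; rate constant k = 1/τ.
New steady state M_∞ = F₁/k = F₁·τ = 34300 × 0.2101 = 7205.8 t N.
M(t) = M_∞ + (M₀ − M_∞)·e^(−t/τ); t/τ = 0.286/0.2101 = 1.361, so e^(−t/τ) = 0.2563.
M(t) = 7205.8 − 4330 × 0.2563 = 6096.0 t N.

6100 t N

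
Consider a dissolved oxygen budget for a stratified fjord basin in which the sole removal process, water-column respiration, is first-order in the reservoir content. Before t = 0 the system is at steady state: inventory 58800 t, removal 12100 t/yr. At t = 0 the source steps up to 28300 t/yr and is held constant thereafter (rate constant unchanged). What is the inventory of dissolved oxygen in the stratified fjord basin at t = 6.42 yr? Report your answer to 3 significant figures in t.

117000 t

The sink rate constant is k = F₀/M₀ = 12100/58800 = 0.2058 yr⁻¹.
Solving dM/dt = F₁ − kM with M(0) = M₀ gives M(t) = F₁/k + (M₀ − F₁/k)·e^(−kt).
F₁/k = 28300/0.2058 = 137520 t; kt = 0.2058 × 6.42 = 1.321, e^(−kt) = 0.2668.
M(6.42) = 137520 + (58800 − 137520) × 0.2668 = 137520 − 21010 = 116520 t.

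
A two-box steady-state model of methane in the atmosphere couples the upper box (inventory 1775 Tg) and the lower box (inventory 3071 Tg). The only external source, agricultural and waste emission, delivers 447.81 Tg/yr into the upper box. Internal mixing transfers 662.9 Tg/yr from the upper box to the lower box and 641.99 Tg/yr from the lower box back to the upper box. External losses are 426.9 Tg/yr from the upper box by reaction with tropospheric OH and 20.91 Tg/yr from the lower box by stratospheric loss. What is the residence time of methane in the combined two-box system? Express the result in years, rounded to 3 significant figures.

10.8 yr

Residence time in the combined system uses the total inventory and the total *external* removal — internal exchanges between the two boxes cancel.
M_total = 1775 + 3071 = 4846.0 Tg.
ΣF_external_out = 426.9 + 20.91 = 447.81 Tg/yr.
τ = M_total / ΣF_ext = 4846.0 / 447.81 = 10.82 yr.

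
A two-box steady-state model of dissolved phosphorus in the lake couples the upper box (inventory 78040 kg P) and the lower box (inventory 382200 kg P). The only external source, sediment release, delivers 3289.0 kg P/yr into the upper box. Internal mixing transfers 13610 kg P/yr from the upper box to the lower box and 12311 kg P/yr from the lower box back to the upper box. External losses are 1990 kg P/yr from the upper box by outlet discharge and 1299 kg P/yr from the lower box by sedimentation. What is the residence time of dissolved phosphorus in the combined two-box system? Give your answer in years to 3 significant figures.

140 yr

For the system as a whole, the A↔B exchange is internal and contributes nothing to the throughput; only the external sinks remove mass.
M_total = 78040 + 382200 = 460240 kg P.
ΣF_external_out = 1990 + 1299 = 3289.0 kg P/yr.
τ = M_total / ΣF_ext = 460240 / 3289.0 = 139.9 yr.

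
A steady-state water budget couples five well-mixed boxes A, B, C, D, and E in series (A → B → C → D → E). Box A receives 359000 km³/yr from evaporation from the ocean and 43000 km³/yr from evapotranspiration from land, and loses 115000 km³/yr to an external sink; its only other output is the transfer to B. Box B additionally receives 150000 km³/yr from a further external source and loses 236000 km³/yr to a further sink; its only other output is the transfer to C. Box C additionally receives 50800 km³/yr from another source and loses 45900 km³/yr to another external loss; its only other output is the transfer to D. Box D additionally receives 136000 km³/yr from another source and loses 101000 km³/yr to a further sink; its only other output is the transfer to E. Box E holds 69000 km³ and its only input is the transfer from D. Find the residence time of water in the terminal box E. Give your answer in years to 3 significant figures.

Box A: F(A→B) = (359000 + 43000) − 115000 = 287000 km³/yr.
Box B: F(B→C) = (287000 + 150000) − 236000 = 201000 km³/yr.
Box C: F(C→D) = (201000 + 50800) − 45900 = 205900 km³/yr.
Box D: F(D→E) = (205900 + 136000) − 101000 = 240900 km³/yr.
Box E throughput = its input = 240900 km³/yr; τ = 69000 / 240900 = 0.2864 yr.

0.286 yr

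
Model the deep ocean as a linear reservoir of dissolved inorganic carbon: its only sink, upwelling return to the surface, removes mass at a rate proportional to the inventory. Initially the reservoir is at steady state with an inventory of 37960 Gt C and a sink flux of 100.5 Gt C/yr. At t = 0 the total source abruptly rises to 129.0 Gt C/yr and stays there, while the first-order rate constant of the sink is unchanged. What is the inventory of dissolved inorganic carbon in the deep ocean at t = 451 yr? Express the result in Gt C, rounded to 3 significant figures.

45500 Gt C

The sink rate constant is k = F₀/M₀ = 100.5/37960 = 0.002648 yr⁻¹.
Solving dM/dt = F₁ − kM with M(0) = M₀ gives M(t) = F₁/k + (M₀ − F₁/k)·e^(−kt).
F₁/k = 129.0/0.002648 = 48725 Gt C; kt = 0.002648 × 451 = 1.194, e^(−kt) = 0.3030.
M(451) = 48725 + (37960 − 48725) × 0.3030 = 48725 − 3262 = 45463 Gt C.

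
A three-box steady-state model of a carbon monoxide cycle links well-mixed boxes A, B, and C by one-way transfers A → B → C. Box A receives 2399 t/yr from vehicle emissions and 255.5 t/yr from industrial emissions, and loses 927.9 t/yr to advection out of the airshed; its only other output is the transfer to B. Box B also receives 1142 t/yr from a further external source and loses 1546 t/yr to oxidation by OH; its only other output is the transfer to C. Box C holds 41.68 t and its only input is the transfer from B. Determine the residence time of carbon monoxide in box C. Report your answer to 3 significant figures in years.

Box A: F(A→B) = (2399 + 255.5) − 927.9 = 1726.6 t/yr.
Box B: F(B→C) = (1726.6 + 1142) − 1546 = 1322.6 t/yr.
Box C throughput = its input = 1322.6 t/yr; τ = 41.68 / 1322.6 = 0.03151 yr.

0.0315 yr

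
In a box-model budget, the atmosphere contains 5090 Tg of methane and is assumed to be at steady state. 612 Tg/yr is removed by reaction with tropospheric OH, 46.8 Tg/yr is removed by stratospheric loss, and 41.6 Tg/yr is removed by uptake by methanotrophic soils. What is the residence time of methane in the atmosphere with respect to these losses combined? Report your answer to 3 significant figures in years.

Total removal = 612.0 + 46.80 + 41.60 = 700.40 Tg/yr.
τ = M / ΣF_out = 5090 / 700.40 = 7.267 yr.

7.27 yr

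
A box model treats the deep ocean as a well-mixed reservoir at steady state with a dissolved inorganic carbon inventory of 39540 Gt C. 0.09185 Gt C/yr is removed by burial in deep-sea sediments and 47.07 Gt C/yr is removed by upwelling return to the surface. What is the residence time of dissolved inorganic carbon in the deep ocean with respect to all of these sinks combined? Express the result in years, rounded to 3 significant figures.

Total removal flux = 0.09185 + 47.07 = 47.162 Gt C/yr.
τ = M / ΣF_out = 39540 / 47.162 = 838.4 yr.

838 yr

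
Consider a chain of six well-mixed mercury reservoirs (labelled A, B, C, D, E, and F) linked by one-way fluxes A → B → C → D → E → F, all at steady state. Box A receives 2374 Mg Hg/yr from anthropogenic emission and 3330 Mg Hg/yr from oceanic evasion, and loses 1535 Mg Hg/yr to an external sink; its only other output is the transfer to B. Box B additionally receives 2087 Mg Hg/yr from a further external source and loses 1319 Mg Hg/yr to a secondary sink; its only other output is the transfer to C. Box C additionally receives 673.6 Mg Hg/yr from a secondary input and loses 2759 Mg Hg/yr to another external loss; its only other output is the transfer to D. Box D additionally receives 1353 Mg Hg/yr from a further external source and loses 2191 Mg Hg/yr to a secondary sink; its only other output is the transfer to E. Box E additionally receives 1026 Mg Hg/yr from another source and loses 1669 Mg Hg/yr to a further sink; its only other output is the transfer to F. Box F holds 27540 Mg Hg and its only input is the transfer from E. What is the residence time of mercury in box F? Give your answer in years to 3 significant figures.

Box A: F(A→B) = (2374 + 3330) − 1535 = 4169.0 Mg Hg/yr.
Box B: F(B→C) = (4169.0 + 2087) − 1319 = 4937.0 Mg Hg/yr.
Box C: F(C→D) = (4937.0 + 673.6) − 2759 = 2851.6 Mg Hg/yr.
Box D: F(D→E) = (2851.6 + 1353) − 2191 = 2013.6 Mg Hg/yr.
Box E: F(E→F) = (2013.6 + 1026) − 1669 = 1370.6 Mg Hg/yr.
Box F throughput = its input = 1370.6 Mg Hg/yr; τ = 27540 / 1370.6 = 20.09 yr.

20.1 yr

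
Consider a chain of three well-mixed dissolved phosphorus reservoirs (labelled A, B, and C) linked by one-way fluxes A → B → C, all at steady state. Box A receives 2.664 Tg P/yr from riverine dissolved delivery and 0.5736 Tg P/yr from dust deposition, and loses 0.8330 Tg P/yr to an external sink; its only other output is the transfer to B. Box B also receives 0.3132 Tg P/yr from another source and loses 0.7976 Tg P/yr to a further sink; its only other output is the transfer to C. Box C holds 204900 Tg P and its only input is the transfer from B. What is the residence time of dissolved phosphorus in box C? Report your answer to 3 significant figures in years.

Box A: F(A→B) = (2.664 + 0.5736) − 0.8330 = 2.4046 Tg P/yr.
Box B: F(B→C) = (2.4046 + 0.3132) − 0.7976 = 1.9202 Tg P/yr.
Box C throughput = its input = 1.9202 Tg P/yr; τ = 204900 / 1.9202 = 106700 yr.

107000 yr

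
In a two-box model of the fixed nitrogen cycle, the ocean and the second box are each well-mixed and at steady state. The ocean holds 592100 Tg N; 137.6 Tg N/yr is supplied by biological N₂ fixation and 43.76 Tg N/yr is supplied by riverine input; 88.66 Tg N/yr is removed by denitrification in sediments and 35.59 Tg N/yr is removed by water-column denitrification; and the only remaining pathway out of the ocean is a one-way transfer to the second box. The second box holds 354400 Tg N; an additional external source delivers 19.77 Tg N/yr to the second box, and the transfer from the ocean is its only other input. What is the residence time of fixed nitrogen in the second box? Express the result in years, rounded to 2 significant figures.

Balance the ocean: ΣF_in = 137.6 + 43.76 = 181.36 Tg N/yr.
Transfer to the second box = ΣF_in − (88.66 + 35.59) = 57.110 Tg N/yr.
Total input to the second box = 57.110 + 19.77 = 76.880 Tg N/yr; at steady state this equals its total output.
τ = M / F = 354400 / 76.880 = 4610 yr.

4600 yr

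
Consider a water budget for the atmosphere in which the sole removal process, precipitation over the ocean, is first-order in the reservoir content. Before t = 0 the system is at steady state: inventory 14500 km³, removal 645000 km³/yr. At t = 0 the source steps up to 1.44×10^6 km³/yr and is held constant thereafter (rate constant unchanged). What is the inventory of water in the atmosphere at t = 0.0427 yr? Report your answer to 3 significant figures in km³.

The sink rate constant is k = F₀/M₀ = 645000/14500 = 44.48 yr⁻¹.
Solving dM/dt = F₁ − kM with M(0) = M₀ gives M(t) = F₁/k + (M₀ − F₁/k)·e^(−kt).
F₁/k = 1.44×10^6/44.48 = 32372 km³; kt = 44.48 × 0.0427 = 1.899, e^(−kt) = 0.1497.
M(0.0427) = 32372 + (14500 − 32372) × 0.1497 = 32372 − 2675 = 29697 km³.

29700 km³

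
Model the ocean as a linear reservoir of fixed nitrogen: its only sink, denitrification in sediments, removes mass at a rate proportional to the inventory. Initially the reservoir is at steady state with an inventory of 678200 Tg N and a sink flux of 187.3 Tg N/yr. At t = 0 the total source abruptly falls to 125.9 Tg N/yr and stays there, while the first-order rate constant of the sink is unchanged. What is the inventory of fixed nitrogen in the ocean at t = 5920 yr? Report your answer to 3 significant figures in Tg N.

Residence time τ = M₀/F₀ = 3621 yr. The eventual steady state is M_∞ = M₀·(F₁/F₀) = 678200 × 125.9/187.3 = 455870 Tg N.
The anomaly ΔM(t) = M(t) − M_∞ decays as ΔM₀·e^(−t/τ) with ΔM₀ = 678200 − 455870 = 222300 Tg N.
At t = 5920 yr, e^(−t/τ) = e^(−1.635) = 0.1950, so ΔM = 43350 Tg N and M = 455870 + 43350 = 499220 Tg N.

499000 Tg N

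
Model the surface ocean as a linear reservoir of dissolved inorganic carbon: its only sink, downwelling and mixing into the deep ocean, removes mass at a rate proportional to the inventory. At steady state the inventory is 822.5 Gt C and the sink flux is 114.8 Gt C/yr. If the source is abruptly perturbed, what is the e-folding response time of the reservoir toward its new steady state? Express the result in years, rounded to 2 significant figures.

7.2 yr

For a linear reservoir the response time equals the residence time τ = M/F.
τ = 822.5 / 114.8 = 7.165 yr.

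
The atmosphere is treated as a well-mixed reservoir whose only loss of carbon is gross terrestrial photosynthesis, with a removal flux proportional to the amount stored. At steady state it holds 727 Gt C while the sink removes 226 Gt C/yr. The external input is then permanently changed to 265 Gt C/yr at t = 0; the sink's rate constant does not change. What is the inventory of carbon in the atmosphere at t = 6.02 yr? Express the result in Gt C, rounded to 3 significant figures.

833 Gt C

τ = M₀/F₀ = 727/226 = 3.217 yr; rate constant k = 1/τ.
New steady state M_∞ = F₁/k = F₁·τ = 265 × 3.217 = 852.46 Gt C.
M(t) = M_∞ + (M₀ − M_∞)·e^(−t/τ); t/τ = 6.02/3.217 = 1.871, so e^(−t/τ) = 0.1539.
M(t) = 852.46 − 125.5 × 0.1539 = 833.15 Gt C.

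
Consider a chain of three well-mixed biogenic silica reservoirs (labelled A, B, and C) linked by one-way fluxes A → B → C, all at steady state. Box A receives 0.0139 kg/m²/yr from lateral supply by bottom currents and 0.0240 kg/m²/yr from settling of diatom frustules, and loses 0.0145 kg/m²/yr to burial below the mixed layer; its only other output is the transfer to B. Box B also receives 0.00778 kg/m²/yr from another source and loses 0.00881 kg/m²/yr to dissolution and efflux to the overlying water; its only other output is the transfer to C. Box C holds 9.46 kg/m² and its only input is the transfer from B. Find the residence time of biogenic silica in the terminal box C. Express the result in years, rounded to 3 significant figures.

Box A: F(A→B) = (0.0139 + 0.0240) − 0.0145 = 0.023400 kg/m²/yr.
Box B: F(B→C) = (0.023400 + 0.00778) − 0.00881 = 0.022370 kg/m²/yr.
Box C throughput = its input = 0.022370 kg/m²/yr; τ = 9.46 / 0.022370 = 422.9 yr.

423 yr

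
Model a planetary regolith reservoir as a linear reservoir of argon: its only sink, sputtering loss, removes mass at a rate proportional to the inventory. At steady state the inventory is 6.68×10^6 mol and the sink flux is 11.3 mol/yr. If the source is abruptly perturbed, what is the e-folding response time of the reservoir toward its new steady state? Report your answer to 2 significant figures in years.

For a linear reservoir the response time equals the residence time τ = M/F.
τ = 6.68×10^6 / 11.3 = 591200 yr.

590000 yr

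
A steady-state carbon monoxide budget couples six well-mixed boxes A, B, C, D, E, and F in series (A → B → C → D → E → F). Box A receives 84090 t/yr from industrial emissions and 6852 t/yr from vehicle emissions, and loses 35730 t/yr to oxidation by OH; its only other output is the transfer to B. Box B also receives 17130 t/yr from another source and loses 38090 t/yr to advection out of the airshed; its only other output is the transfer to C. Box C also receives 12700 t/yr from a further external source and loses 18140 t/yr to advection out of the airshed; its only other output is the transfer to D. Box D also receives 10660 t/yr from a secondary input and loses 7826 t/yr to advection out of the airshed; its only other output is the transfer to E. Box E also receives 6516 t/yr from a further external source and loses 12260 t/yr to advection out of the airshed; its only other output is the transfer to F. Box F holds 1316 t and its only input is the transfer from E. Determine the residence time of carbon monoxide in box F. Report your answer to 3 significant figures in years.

Box A: F(A→B) = (84090 + 6852) − 35730 = 55212 t/yr.
Box B: F(B→C) = (55212 + 17130) − 38090 = 34252 t/yr.
Box C: F(C→D) = (34252 + 12700) − 18140 = 28812 t/yr.
Box D: F(D→E) = (28812 + 10660) − 7826 = 31646 t/yr.
Box E: F(E→F) = (31646 + 6516) − 12260 = 25902 t/yr.
Box F throughput = its input = 25902 t/yr; τ = 1316 / 25902 = 0.05081 yr.

0.0508 yr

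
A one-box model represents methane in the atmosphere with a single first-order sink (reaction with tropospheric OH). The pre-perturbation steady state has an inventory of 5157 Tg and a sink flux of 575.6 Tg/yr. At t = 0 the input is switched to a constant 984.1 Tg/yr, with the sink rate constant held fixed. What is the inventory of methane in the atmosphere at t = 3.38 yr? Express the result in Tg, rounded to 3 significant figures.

6310 Tg

The sink rate constant is k = F₀/M₀ = 575.6/5157 = 0.1116 yr⁻¹.
Solving dM/dt = F₁ − kM with M(0) = M₀ gives M(t) = F₁/k + (M₀ − F₁/k)·e^(−kt).
F₁/k = 984.1/0.1116 = 8816.9 Tg; kt = 0.1116 × 3.38 = 0.3773, e^(−kt) = 0.6857.
M(3.38) = 8816.9 + (5157 − 8816.9) × 0.6857 = 8816.9 − 2510 = 6307.2 Tg.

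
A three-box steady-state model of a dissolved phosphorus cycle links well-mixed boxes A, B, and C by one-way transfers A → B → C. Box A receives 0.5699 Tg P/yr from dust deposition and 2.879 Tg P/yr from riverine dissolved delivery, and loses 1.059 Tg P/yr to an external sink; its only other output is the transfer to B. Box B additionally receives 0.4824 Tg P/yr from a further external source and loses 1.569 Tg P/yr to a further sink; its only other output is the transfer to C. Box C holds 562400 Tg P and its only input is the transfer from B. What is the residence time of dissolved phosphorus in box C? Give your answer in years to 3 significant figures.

432000 yr

Box A: F(A→B) = (0.5699 + 2.879) − 1.059 = 2.3899 Tg P/yr.
Box B: F(B→C) = (2.3899 + 0.4824) − 1.569 = 1.3033 Tg P/yr.
Box C throughput = its input = 1.3033 Tg P/yr; τ = 562400 / 1.3033 = 431500 yr.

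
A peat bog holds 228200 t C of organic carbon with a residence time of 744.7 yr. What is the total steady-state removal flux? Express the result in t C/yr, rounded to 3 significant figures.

F = M / τ = 228200 / 744.7 = 306.4 t C/yr.

306 t C/yr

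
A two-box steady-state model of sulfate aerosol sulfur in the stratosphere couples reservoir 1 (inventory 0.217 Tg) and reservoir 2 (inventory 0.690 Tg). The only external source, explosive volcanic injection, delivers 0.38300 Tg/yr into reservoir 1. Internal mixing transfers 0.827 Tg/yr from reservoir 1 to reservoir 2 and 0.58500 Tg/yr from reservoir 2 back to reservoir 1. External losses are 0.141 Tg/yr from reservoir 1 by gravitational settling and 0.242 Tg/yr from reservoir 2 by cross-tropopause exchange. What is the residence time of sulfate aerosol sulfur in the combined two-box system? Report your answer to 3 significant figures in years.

2.37 yr

Residence time in the combined system uses the total inventory and the total *external* removal — internal exchanges between the two boxes cancel.
M_total = 0.217 + 0.690 = 0.90700 Tg.
ΣF_external_out = 0.141 + 0.242 = 0.38300 Tg/yr.
τ = M_total / ΣF_ext = 0.90700 / 0.38300 = 2.368 yr.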